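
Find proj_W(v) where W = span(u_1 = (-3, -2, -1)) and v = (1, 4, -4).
proj_W(v) = (3/2, 1, 1/2)

Set up U = [u_1 | ... | u_1] ∈ R^(3×1). The projector onto W = col(U) is P = U (U^T U)^(-1) U^T.
Compute U^T U =
  [14],
and U^T v = (-7).
Solve U^T U · c = U^T v for the coefficients: c = (-1/2). The projection is proj_W(v) = U c.
Check: (v - proj_W(v)) · u_1 = 0  (should be 0).
Result: proj_W(v) = (3/2, 1, 1/2).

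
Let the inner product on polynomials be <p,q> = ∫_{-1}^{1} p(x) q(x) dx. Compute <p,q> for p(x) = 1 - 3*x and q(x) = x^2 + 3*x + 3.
<p,q> = 2/3

Expand the product: p(x)·q(x) = -3*x^3 - 8*x^2 - 6*x + 3.
∫_{-1}^{1} of each monomial x^k gives [2/(k+1) if k even, 0 if k odd]. Integrating term-by-term (or equivalently evaluating the antiderivative F(x) = -3*x^4/4 - 8*x^3/3 - 3*x^2 + 3*x at the endpoints):
  F(1) − F(−1) = -41/12 − (-49/12) = 2/3.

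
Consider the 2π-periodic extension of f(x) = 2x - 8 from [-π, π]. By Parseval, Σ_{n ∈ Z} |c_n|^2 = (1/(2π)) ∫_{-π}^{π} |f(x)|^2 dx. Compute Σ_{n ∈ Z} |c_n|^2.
Σ |c_n|^2 = 4π^2/3 + 64

Expand and integrate term by term over [-π, π]:
  ∫ (2x)^2 dx = 4·(2π^3/3); ∫ 2·2·(-8)·x dx = 0 (odd integrand); ∫ (-8)^2 dx = 64·2π.
So (1/(2π)) ∫_{-π}^{π} (2x - 8)^2 dx = 4π^2/3 + 64 = 4π^2/3 + 64.
Parseval ⇒ Σ |c_n|^2 = 4π^2/3 + 64.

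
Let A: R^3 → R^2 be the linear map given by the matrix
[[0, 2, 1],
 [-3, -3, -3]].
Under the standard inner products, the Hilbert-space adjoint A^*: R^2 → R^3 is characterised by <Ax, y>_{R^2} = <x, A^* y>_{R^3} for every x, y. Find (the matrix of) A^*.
A^* = A^T =
[[0, -3],
 [2, -3],
 [1, -3]]

For real matrices with standard dot products, the defining identity <Ax, y> = <x, A^* y> gives (Ax)^T y = x^T (A^*) y, i.e. x^T A^T y = x^T (A^*) y. Since this holds for all x, y, we must have A^* = A^T. Therefore
A^* =
[[0, -3],
 [2, -3],
 [1, -3]].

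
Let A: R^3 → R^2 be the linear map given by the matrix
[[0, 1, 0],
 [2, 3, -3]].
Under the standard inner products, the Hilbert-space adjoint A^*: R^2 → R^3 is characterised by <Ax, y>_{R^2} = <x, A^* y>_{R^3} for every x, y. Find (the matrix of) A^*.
A^* = A^T =
[[0, 2],
 [1, 3],
 [0, -3]]

For real matrices with standard dot products, the defining identity <Ax, y> = <x, A^* y> gives (Ax)^T y = x^T (A^*) y, i.e. x^T A^T y = x^T (A^*) y. Since this holds for all x, y, we must have A^* = A^T. Therefore
A^* =
[[0, 2],
 [1, 3],
 [0, -3]].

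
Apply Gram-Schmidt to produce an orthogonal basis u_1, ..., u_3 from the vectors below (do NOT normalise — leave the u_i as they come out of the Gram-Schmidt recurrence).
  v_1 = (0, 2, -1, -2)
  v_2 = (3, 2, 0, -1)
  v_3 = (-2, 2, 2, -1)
Orthogonal basis:
  u_1 = (0, 2, -1, -2)
  u_2 = (3, 2/3, 2/3, 1/3)
  u_3 = (-9/10, 61/45, 121/45, 1/90)

Apply the Gram-Schmidt recurrence
  u_1 = v_1
  u_i = v_i − Σ_{j<i} ((v_i · u_j) / (u_j · u_j)) · u_j.

Step by step this gives:
  u_1 = (0, 2, -1, -2)
  u_2 = (3, 2/3, 2/3, 1/3)
  u_3 = (-9/10, 61/45, 121/45, 1/90)

Orthogonality check:
  u_2 · u_1 = 0 (should be 0)
  u_3 · u_1 = 0 (should be 0)
  u_3 · u_2 = 0 (should be 0)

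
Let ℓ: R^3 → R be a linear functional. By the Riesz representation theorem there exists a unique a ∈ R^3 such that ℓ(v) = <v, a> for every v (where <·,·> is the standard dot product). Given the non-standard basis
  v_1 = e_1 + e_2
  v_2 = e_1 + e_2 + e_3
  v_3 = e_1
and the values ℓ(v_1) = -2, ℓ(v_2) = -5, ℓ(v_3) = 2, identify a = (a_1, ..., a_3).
a = (2, -4, -3)

Write a = (a_1, ..., a_3) in the standard basis. For each basis vector v_i, ℓ(v_i) = <v_i, a> is a linear equation in the a_j's. Collect the n equations into a matrix system V a = ℓ, where row i of V is v_i (expressed in the standard basis). Since V is invertible (lower-triangular with 1s on the diagonal, up to permutation), solve by back-substitution:
  V =
[[1, 1, 0],
 [1, 1, 1],
 [1, 0, 0]]
  V a = (-2, -5, 2)
Solving gives a = (2, -4, -3).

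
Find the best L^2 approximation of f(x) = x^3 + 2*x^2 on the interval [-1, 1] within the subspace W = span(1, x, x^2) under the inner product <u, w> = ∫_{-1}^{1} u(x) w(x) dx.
g(x) = 2*x^2 + 3*x/5

The best approximation g ∈ W is the orthogonal projection of f onto W. Writing g = a_0 + a_1 x + a_2 x^2, the coefficients solve the normal equations G · a = b where
  G_{ij} = <φ_i, φ_j> and b_i = <f, φ_i>, with φ_0 = 1, φ_1 = x, φ_2 = x^2.
G =
  [2, 0, 2/3]
  [0, 2/3, 0]
  [2/3, 0, 2/5],
b = (4/3, 2/5, 4/5).
Solving gives a_0 = 0, a_1 = 3/5, a_2 = 2, so
  g(x) = 2*x^2 + 3*x/5.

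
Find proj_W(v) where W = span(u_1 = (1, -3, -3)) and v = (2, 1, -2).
proj_W(v) = (5/19, -15/19, -15/19)

Set up U = [u_1 | ... | u_1] ∈ R^(3×1). The projector onto W = col(U) is P = U (U^T U)^(-1) U^T.
Compute U^T U =
  [19],
and U^T v = (5).
Solve U^T U · c = U^T v for the coefficients: c = (5/19). The projection is proj_W(v) = U c.
Check: (v - proj_W(v)) · u_1 = 0  (should be 0).
Result: proj_W(v) = (5/19, -15/19, -15/19).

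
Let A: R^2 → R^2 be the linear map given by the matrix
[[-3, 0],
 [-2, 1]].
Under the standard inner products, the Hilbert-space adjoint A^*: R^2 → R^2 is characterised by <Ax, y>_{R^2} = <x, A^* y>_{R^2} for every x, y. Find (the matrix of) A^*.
A^* = A^T =
[[-3, -2],
 [0, 1]]

For real matrices with standard dot products, the defining identity <Ax, y> = <x, A^* y> gives (Ax)^T y = x^T (A^*) y, i.e. x^T A^T y = x^T (A^*) y. Since this holds for all x, y, we must have A^* = A^T. Therefore
A^* =
[[-3, -2],
 [0, 1]].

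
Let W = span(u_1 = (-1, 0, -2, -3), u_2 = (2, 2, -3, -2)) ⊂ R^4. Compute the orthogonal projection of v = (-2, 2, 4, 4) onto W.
proj_W(v) = (-11/97, -100/97, 328/97, 367/97)

Set up U = [u_1 | ... | u_2] ∈ R^(4×2). The projector onto W = col(U) is P = U (U^T U)^(-1) U^T.
Compute U^T U =
  [14, 10]
  [10, 21],
and U^T v = (-18, -20).
Solve U^T U · c = U^T v for the coefficients: c = (-89/97, -50/97). The projection is proj_W(v) = U c.
Check: (v - proj_W(v)) · u_1 = 0  (should be 0).
Check: (v - proj_W(v)) · u_2 = 0  (should be 0).
Result: proj_W(v) = (-11/97, -100/97, 328/97, 367/97).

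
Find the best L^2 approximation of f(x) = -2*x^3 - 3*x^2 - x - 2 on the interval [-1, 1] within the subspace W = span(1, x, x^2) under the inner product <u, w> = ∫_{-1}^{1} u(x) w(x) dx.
g(x) = -3*x^2 - 11*x/5 - 2

The best approximation g ∈ W is the orthogonal projection of f onto W. Writing g = a_0 + a_1 x + a_2 x^2, the coefficients solve the normal equations G · a = b where
  G_{ij} = <φ_i, φ_j> and b_i = <f, φ_i>, with φ_0 = 1, φ_1 = x, φ_2 = x^2.
G =
  [2, 0, 2/3]
  [0, 2/3, 0]
  [2/3, 0, 2/5],
b = (-6, -22/15, -38/15).
Solving gives a_0 = -2, a_1 = -11/5, a_2 = -3, so
  g(x) = -3*x^2 - 11*x/5 - 2.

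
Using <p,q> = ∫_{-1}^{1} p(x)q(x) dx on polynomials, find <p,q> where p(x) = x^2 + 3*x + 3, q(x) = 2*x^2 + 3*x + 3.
<p,q> = 154/5

Expand the product: p(x)·q(x) = 2*x^4 + 9*x^3 + 18*x^2 + 18*x + 9.
∫_{-1}^{1} of each monomial x^k gives [2/(k+1) if k even, 0 if k odd]. Integrating term-by-term (or equivalently evaluating the antiderivative F(x) = 2*x^5/5 + 9*x^4/4 + 6*x^3 + 9*x^2 + 9*x at the endpoints):
  F(1) − F(−1) = 533/20 − (-83/20) = 154/5.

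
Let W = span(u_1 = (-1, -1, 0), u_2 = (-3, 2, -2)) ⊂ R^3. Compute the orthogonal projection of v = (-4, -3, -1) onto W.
proj_W(v) = (-46/11, -31/11, -6/11)

Set up U = [u_1 | ... | u_2] ∈ R^(3×2). The projector onto W = col(U) is P = U (U^T U)^(-1) U^T.
Compute U^T U =
  [2, 1]
  [1, 17],
and U^T v = (7, 8).
Solve U^T U · c = U^T v for the coefficients: c = (37/11, 3/11). The projection is proj_W(v) = U c.
Check: (v - proj_W(v)) · u_1 = 0  (should be 0).
Check: (v - proj_W(v)) · u_2 = 0  (should be 0).
Result: proj_W(v) = (-46/11, -31/11, -6/11).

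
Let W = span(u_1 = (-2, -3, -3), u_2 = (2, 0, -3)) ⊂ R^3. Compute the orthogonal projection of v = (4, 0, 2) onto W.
proj_W(v) = (68/29, 64/29, 26/29)

Set up U = [u_1 | ... | u_2] ∈ R^(3×2). The projector onto W = col(U) is P = U (U^T U)^(-1) U^T.
Compute U^T U =
  [22, 5]
  [5, 13],
and U^T v = (-14, 2).
Solve U^T U · c = U^T v for the coefficients: c = (-64/87, 38/87). The projection is proj_W(v) = U c.
Check: (v - proj_W(v)) · u_1 = 0  (should be 0).
Check: (v - proj_W(v)) · u_2 = 0  (should be 0).
Result: proj_W(v) = (68/29, 64/29, 26/29).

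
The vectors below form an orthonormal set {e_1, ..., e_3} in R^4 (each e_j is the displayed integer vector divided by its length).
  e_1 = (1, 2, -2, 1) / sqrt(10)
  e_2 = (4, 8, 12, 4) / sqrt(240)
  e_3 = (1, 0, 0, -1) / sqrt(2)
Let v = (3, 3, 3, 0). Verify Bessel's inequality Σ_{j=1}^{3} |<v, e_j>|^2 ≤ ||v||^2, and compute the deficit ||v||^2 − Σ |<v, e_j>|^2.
Σ |<v, e_j>|^2 = 27; ||v||^2 = 27; deficit = 0

Write each e_j = u_j / sqrt(<u_j, u_j>) where u_j is the displayed integer vector. Then <v, e_j> = <v, u_j> / sqrt(<u_j, u_j>), so |<v, e_j>|^2 = <v, u_j>^2 / <u_j, u_j>.
Coefficients: <v, e_1> = 3/sqrt(10), <v, e_2> = 72/sqrt(240), <v, e_3> = 3/sqrt(2).
Square and sum: Σ |<v, e_j>|^2 = 27.
Compute ||v||^2 = v·v = 27.
Deficit = 27 − 27 = 0 ≥ 0, confirming Bessel's inequality. (The deficit equals ||v − Σ <v,e_j> e_j||^2, the squared distance from v to span{e_j}.)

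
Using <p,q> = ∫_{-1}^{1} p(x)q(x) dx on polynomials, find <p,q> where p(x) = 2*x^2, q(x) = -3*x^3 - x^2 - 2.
<p,q> = -52/15

Expand the product: p(x)·q(x) = -6*x^5 - 2*x^4 - 4*x^2.
∫_{-1}^{1} of each monomial x^k gives [2/(k+1) if k even, 0 if k odd]. Integrating term-by-term (or equivalently evaluating the antiderivative F(x) = -x^6 - 2*x^5/5 - 4*x^3/3 at the endpoints):
  F(1) − F(−1) = -41/15 − (11/15) = -52/15.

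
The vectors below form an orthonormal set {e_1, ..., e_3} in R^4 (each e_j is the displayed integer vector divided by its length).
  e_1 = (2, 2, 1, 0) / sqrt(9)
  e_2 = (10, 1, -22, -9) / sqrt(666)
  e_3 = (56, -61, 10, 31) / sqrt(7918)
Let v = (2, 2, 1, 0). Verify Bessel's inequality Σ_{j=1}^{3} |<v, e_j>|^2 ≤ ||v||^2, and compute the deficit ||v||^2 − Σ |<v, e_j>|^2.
Σ |<v, e_j>|^2 = 9; ||v||^2 = 9; deficit = 0

Write each e_j = u_j / sqrt(<u_j, u_j>) where u_j is the displayed integer vector. Then <v, e_j> = <v, u_j> / sqrt(<u_j, u_j>), so |<v, e_j>|^2 = <v, u_j>^2 / <u_j, u_j>.
Coefficients: <v, e_1> = 9/sqrt(9), <v, e_2> = 0/sqrt(666), <v, e_3> = 0/sqrt(7918).
Square and sum: Σ |<v, e_j>|^2 = 9.
Compute ||v||^2 = v·v = 9.
Deficit = 9 − 9 = 0 ≥ 0, confirming Bessel's inequality. (The deficit equals ||v − Σ <v,e_j> e_j||^2, the squared distance from v to span{e_j}.)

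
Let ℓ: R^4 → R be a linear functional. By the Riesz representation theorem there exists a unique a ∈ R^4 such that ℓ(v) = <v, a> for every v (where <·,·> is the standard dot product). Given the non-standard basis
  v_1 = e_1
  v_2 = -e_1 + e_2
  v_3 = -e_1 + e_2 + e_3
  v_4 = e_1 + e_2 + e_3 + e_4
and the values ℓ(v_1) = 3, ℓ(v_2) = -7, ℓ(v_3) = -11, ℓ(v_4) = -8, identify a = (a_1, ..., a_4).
a = (3, -4, -4, -3)

Write a = (a_1, ..., a_4) in the standard basis. For each basis vector v_i, ℓ(v_i) = <v_i, a> is a linear equation in the a_j's. Collect the n equations into a matrix system V a = ℓ, where row i of V is v_i (expressed in the standard basis). Since V is invertible (lower-triangular with 1s on the diagonal, up to permutation), solve by back-substitution:
  V =
[[1, 0, 0, 0],
 [-1, 1, 0, 0],
 [-1, 1, 1, 0],
 [1, 1, 1, 1]]
  V a = (3, -7, -11, -8)
Solving gives a = (3, -4, -4, -3).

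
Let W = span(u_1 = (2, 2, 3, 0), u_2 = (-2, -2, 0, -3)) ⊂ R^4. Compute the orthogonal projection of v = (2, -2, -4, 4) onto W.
proj_W(v) = (0, 0, -4, 4)

Set up U = [u_1 | ... | u_2] ∈ R^(4×2). The projector onto W = col(U) is P = U (U^T U)^(-1) U^T.
Compute U^T U =
  [17, -8]
  [-8, 17],
and U^T v = (-12, -12).
Solve U^T U · c = U^T v for the coefficients: c = (-4/3, -4/3). The projection is proj_W(v) = U c.
Check: (v - proj_W(v)) · u_1 = 0  (should be 0).
Check: (v - proj_W(v)) · u_2 = 0  (should be 0).
Result: proj_W(v) = (0, 0, -4, 4).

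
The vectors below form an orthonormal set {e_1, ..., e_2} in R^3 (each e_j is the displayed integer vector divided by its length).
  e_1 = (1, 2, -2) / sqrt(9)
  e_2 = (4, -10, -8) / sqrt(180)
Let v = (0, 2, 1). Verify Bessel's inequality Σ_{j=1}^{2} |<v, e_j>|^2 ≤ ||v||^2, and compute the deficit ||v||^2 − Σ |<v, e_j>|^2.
Σ |<v, e_j>|^2 = 24/5; ||v||^2 = 5; deficit = 1/5

Write each e_j = u_j / sqrt(<u_j, u_j>) where u_j is the displayed integer vector. Then <v, e_j> = <v, u_j> / sqrt(<u_j, u_j>), so |<v, e_j>|^2 = <v, u_j>^2 / <u_j, u_j>.
Coefficients: <v, e_1> = 2/sqrt(9), <v, e_2> = -28/sqrt(180).
Square and sum: Σ |<v, e_j>|^2 = 24/5.
Compute ||v||^2 = v·v = 5.
Deficit = 5 − 24/5 = 1/5 ≥ 0, confirming Bessel's inequality. (The deficit equals ||v − Σ <v,e_j> e_j||^2, the squared distance from v to span{e_j}.)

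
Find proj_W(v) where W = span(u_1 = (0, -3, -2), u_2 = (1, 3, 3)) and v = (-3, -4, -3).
proj_W(v) = (-21/11, -36/11, -45/11)

Set up U = [u_1 | ... | u_2] ∈ R^(3×2). The projector onto W = col(U) is P = U (U^T U)^(-1) U^T.
Compute U^T U =
  [13, -15]
  [-15, 19],
and U^T v = (18, -24).
Solve U^T U · c = U^T v for the coefficients: c = (-9/11, -21/11). The projection is proj_W(v) = U c.
Check: (v - proj_W(v)) · u_1 = 0  (should be 0).
Check: (v - proj_W(v)) · u_2 = 0  (should be 0).
Result: proj_W(v) = (-21/11, -36/11, -45/11).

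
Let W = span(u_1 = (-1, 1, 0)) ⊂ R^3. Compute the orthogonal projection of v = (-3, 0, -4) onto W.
proj_W(v) = (-3/2, 3/2, 0)

Set up U = [u_1 | ... | u_1] ∈ R^(3×1). The projector onto W = col(U) is P = U (U^T U)^(-1) U^T.
Compute U^T U =
  [2],
and U^T v = (3).
Solve U^T U · c = U^T v for the coefficients: c = (3/2). The projection is proj_W(v) = U c.
Check: (v - proj_W(v)) · u_1 = 0  (should be 0).
Result: proj_W(v) = (-3/2, 3/2, 0).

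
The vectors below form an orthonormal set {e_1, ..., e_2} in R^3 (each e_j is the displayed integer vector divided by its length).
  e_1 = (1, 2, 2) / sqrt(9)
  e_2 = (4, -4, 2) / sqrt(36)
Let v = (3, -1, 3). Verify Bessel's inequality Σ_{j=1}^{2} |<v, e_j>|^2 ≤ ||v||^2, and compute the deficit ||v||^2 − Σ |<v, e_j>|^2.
Σ |<v, e_j>|^2 = 170/9; ||v||^2 = 19; deficit = 1/9

Write each e_j = u_j / sqrt(<u_j, u_j>) where u_j is the displayed integer vector. Then <v, e_j> = <v, u_j> / sqrt(<u_j, u_j>), so |<v, e_j>|^2 = <v, u_j>^2 / <u_j, u_j>.
Coefficients: <v, e_1> = 7/sqrt(9), <v, e_2> = 22/sqrt(36).
Square and sum: Σ |<v, e_j>|^2 = 170/9.
Compute ||v||^2 = v·v = 19.
Deficit = 19 − 170/9 = 1/9 ≥ 0, confirming Bessel's inequality. (The deficit equals ||v − Σ <v,e_j> e_j||^2, the squared distance from v to span{e_j}.)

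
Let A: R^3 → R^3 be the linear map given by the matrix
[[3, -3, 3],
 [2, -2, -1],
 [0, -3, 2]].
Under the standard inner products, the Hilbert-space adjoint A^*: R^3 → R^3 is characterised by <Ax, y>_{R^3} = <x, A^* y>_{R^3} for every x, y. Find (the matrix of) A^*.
A^* = A^T =
[[3, 2, 0],
 [-3, -2, -3],
 [3, -1, 2]]

For real matrices with standard dot products, the defining identity <Ax, y> = <x, A^* y> gives (Ax)^T y = x^T (A^*) y, i.e. x^T A^T y = x^T (A^*) y. Since this holds for all x, y, we must have A^* = A^T. Therefore
A^* =
[[3, 2, 0],
 [-3, -2, -3],
 [3, -1, 2]].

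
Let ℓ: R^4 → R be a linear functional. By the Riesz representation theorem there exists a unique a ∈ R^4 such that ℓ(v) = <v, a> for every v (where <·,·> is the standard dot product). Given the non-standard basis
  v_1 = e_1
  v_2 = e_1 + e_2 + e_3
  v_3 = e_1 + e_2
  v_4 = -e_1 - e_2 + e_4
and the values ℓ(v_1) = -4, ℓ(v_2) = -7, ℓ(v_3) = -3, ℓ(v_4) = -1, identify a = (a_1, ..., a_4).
a = (-4, 1, -4, -4)

Write a = (a_1, ..., a_4) in the standard basis. For each basis vector v_i, ℓ(v_i) = <v_i, a> is a linear equation in the a_j's. Collect the n equations into a matrix system V a = ℓ, where row i of V is v_i (expressed in the standard basis). Since V is invertible (lower-triangular with 1s on the diagonal, up to permutation), solve by back-substitution:
  V =
[[1, 0, 0, 0],
 [1, 1, 1, 0],
 [1, 1, 0, 0],
 [-1, -1, 0, 1]]
  V a = (-4, -7, -3, -1)
Solving gives a = (-4, 1, -4, -4).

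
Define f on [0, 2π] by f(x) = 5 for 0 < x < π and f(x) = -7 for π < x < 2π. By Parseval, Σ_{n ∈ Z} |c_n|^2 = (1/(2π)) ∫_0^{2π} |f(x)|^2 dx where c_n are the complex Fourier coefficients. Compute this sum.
Σ |c_n|^2 = 37

Parseval equates the L^2 energy of f (normalised by 1/(2π)) with the ℓ^2 sum of its Fourier coefficients: (1/(2π)) ∫_0^{2π} |f|^2 = Σ |c_n|^2.
Compute the left side: (1/(2π)) [∫_0^π 5^2 dx + ∫_π^{2π} (-7)^2 dx] = (1/(2π)) · (25π + 49π) = (25 + 49)/2 = 37.
So Σ_{n ∈ Z} |c_n|^2 = 37.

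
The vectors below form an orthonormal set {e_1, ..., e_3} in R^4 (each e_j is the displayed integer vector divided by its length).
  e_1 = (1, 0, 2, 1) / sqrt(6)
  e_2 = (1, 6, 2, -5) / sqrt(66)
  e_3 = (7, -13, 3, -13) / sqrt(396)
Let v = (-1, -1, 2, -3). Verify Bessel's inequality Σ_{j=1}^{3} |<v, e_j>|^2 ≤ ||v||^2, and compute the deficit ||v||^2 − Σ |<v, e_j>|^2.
Σ |<v, e_j>|^2 = 35/4; ||v||^2 = 15; deficit = 25/4

Write each e_j = u_j / sqrt(<u_j, u_j>) where u_j is the displayed integer vector. Then <v, e_j> = <v, u_j> / sqrt(<u_j, u_j>), so |<v, e_j>|^2 = <v, u_j>^2 / <u_j, u_j>.
Coefficients: <v, e_1> = 0/sqrt(6), <v, e_2> = 12/sqrt(66), <v, e_3> = 51/sqrt(396).
Square and sum: Σ |<v, e_j>|^2 = 35/4.
Compute ||v||^2 = v·v = 15.
Deficit = 15 − 35/4 = 25/4 ≥ 0, confirming Bessel's inequality. (The deficit equals ||v − Σ <v,e_j> e_j||^2, the squared distance from v to span{e_j}.)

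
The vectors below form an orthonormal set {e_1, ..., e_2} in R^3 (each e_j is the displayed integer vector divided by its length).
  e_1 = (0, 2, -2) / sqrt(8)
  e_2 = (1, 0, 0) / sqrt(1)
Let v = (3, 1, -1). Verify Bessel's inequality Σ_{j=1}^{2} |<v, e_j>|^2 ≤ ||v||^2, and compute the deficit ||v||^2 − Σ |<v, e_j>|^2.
Σ |<v, e_j>|^2 = 11; ||v||^2 = 11; deficit = 0

Write each e_j = u_j / sqrt(<u_j, u_j>) where u_j is the displayed integer vector. Then <v, e_j> = <v, u_j> / sqrt(<u_j, u_j>), so |<v, e_j>|^2 = <v, u_j>^2 / <u_j, u_j>.
Coefficients: <v, e_1> = 4/sqrt(8), <v, e_2> = 3/sqrt(1).
Square and sum: Σ |<v, e_j>|^2 = 11.
Compute ||v||^2 = v·v = 11.
Deficit = 11 − 11 = 0 ≥ 0, confirming Bessel's inequality. (The deficit equals ||v − Σ <v,e_j> e_j||^2, the squared distance from v to span{e_j}.)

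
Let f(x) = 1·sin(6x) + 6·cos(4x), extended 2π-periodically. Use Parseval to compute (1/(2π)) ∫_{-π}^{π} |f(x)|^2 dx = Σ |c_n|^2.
Σ |c_n|^2 = 37/2

Expand |f|^2 and use orthogonality of {sin(nx), cos(mx)} on [-π, π]:
  ∫_{-π}^{π} sin(nx)^2 dx = π, ∫ cos(mx)^2 dx = π, and cross terms integrate to 0.
So ∫_{-π}^{π} f(x)^2 dx = 1^2 · π + 6^2 · π = (1 + 36)π.
Divide by 2π: (1 + 36)/2 = 37/2.
By Parseval, this equals Σ |c_n|^2.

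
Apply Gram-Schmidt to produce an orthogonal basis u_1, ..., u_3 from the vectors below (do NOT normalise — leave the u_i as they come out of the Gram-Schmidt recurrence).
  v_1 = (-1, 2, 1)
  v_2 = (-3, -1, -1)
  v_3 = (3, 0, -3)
Orthogonal basis:
  u_1 = (-1, 2, 1)
  u_2 = (-3, -1, -1)
  u_3 = (4/11, 16/11, -28/11)

Apply the Gram-Schmidt recurrence
  u_1 = v_1
  u_i = v_i − Σ_{j<i} ((v_i · u_j) / (u_j · u_j)) · u_j.

Step by step this gives:
  u_1 = (-1, 2, 1)
  u_2 = (-3, -1, -1)
  u_3 = (4/11, 16/11, -28/11)

Orthogonality check:
  u_2 · u_1 = 0 (should be 0)
  u_3 · u_1 = 0 (should be 0)
  u_3 · u_2 = 0 (should be 0)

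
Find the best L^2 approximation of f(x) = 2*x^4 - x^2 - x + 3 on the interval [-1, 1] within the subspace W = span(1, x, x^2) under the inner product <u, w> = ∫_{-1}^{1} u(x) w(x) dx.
g(x) = 5*x^2/7 - x + 99/35

The best approximation g ∈ W is the orthogonal projection of f onto W. Writing g = a_0 + a_1 x + a_2 x^2, the coefficients solve the normal equations G · a = b where
  G_{ij} = <φ_i, φ_j> and b_i = <f, φ_i>, with φ_0 = 1, φ_1 = x, φ_2 = x^2.
G =
  [2, 0, 2/3]
  [0, 2/3, 0]
  [2/3, 0, 2/5],
b = (92/15, -2/3, 76/35).
Solving gives a_0 = 99/35, a_1 = -1, a_2 = 5/7, so
  g(x) = 5*x^2/7 - x + 99/35.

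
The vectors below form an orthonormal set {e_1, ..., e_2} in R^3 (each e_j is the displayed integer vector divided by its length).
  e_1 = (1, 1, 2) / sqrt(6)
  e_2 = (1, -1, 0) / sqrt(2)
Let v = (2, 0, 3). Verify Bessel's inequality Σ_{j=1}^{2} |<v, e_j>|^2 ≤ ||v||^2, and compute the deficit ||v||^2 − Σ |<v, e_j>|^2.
Σ |<v, e_j>|^2 = 38/3; ||v||^2 = 13; deficit = 1/3

Write each e_j = u_j / sqrt(<u_j, u_j>) where u_j is the displayed integer vector. Then <v, e_j> = <v, u_j> / sqrt(<u_j, u_j>), so |<v, e_j>|^2 = <v, u_j>^2 / <u_j, u_j>.
Coefficients: <v, e_1> = 8/sqrt(6), <v, e_2> = 2/sqrt(2).
Square and sum: Σ |<v, e_j>|^2 = 38/3.
Compute ||v||^2 = v·v = 13.
Deficit = 13 − 38/3 = 1/3 ≥ 0, confirming Bessel's inequality. (The deficit equals ||v − Σ <v,e_j> e_j||^2, the squared distance from v to span{e_j}.)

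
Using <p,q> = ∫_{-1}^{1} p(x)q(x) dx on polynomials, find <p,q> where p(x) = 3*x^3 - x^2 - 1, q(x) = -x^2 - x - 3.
<p,q> = 118/15

Expand the product: p(x)·q(x) = -3*x^5 - 2*x^4 - 8*x^3 + 4*x^2 + x + 3.
∫_{-1}^{1} of each monomial x^k gives [2/(k+1) if k even, 0 if k odd]. Integrating term-by-term (or equivalently evaluating the antiderivative F(x) = -x^6/2 - 2*x^5/5 - 2*x^4 + 4*x^3/3 + x^2/2 + 3*x at the endpoints):
  F(1) − F(−1) = 29/15 − (-89/15) = 118/15.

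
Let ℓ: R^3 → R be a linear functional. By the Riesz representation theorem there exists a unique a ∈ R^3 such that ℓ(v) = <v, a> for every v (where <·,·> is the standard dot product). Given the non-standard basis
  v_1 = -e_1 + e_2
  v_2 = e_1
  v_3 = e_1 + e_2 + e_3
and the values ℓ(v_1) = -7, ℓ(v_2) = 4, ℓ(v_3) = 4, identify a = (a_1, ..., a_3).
a = (4, -3, 3)

Write a = (a_1, ..., a_3) in the standard basis. For each basis vector v_i, ℓ(v_i) = <v_i, a> is a linear equation in the a_j's. Collect the n equations into a matrix system V a = ℓ, where row i of V is v_i (expressed in the standard basis). Since V is invertible (lower-triangular with 1s on the diagonal, up to permutation), solve by back-substitution:
  V =
[[-1, 1, 0],
 [1, 0, 0],
 [1, 1, 1]]
  V a = (-7, 4, 4)
Solving gives a = (4, -3, 3).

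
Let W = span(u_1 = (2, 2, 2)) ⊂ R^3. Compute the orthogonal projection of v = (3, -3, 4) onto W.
proj_W(v) = (4/3, 4/3, 4/3)

Set up U = [u_1 | ... | u_1] ∈ R^(3×1). The projector onto W = col(U) is P = U (U^T U)^(-1) U^T.
Compute U^T U =
  [12],
and U^T v = (8).
Solve U^T U · c = U^T v for the coefficients: c = (2/3). The projection is proj_W(v) = U c.
Check: (v - proj_W(v)) · u_1 = 0  (should be 0).
Result: proj_W(v) = (4/3, 4/3, 4/3).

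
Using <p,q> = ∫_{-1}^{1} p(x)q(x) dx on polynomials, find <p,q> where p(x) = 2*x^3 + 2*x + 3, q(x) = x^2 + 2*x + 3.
<p,q> = 364/15

Expand the product: p(x)·q(x) = 2*x^5 + 4*x^4 + 8*x^3 + 7*x^2 + 12*x + 9.
∫_{-1}^{1} of each monomial x^k gives [2/(k+1) if k even, 0 if k odd]. Integrating term-by-term (or equivalently evaluating the antiderivative F(x) = x^6/3 + 4*x^5/5 + 2*x^4 + 7*x^3/3 + 6*x^2 + 9*x at the endpoints):
  F(1) − F(−1) = 307/15 − (-19/5) = 364/15.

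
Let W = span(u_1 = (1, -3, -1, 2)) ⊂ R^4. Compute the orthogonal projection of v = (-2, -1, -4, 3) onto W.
proj_W(v) = (11/15, -11/5, -11/15, 22/15)

Set up U = [u_1 | ... | u_1] ∈ R^(4×1). The projector onto W = col(U) is P = U (U^T U)^(-1) U^T.
Compute U^T U =
  [15],
and U^T v = (11).
Solve U^T U · c = U^T v for the coefficients: c = (11/15). The projection is proj_W(v) = U c.
Check: (v - proj_W(v)) · u_1 = 0  (should be 0).
Result: proj_W(v) = (11/15, -11/5, -11/15, 22/15).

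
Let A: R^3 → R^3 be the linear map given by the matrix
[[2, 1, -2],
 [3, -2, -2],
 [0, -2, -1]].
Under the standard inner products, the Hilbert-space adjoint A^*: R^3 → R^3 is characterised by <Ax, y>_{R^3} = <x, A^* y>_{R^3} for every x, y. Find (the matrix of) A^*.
A^* = A^T =
[[2, 3, 0],
 [1, -2, -2],
 [-2, -2, -1]]

For real matrices with standard dot products, the defining identity <Ax, y> = <x, A^* y> gives (Ax)^T y = x^T (A^*) y, i.e. x^T A^T y = x^T (A^*) y. Since this holds for all x, y, we must have A^* = A^T. Therefore
A^* =
[[2, 3, 0],
 [1, -2, -2],
 [-2, -2, -1]].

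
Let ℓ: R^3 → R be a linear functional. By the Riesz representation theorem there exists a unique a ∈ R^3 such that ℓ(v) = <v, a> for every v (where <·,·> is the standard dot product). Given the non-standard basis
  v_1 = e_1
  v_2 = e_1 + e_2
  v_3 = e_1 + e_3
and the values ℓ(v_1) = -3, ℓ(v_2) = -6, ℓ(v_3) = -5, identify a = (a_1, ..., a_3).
a = (-3, -3, -2)

Write a = (a_1, ..., a_3) in the standard basis. For each basis vector v_i, ℓ(v_i) = <v_i, a> is a linear equation in the a_j's. Collect the n equations into a matrix system V a = ℓ, where row i of V is v_i (expressed in the standard basis). Since V is invertible (lower-triangular with 1s on the diagonal, up to permutation), solve by back-substitution:
  V =
[[1, 0, 0],
 [1, 1, 0],
 [1, 0, 1]]
  V a = (-3, -6, -5)
Solving gives a = (-3, -3, -2).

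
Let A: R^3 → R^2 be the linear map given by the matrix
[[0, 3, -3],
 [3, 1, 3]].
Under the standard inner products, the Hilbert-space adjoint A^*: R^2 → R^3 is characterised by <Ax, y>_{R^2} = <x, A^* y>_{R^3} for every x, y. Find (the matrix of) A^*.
A^* = A^T =
[[0, 3],
 [3, 1],
 [-3, 3]]

For real matrices with standard dot products, the defining identity <Ax, y> = <x, A^* y> gives (Ax)^T y = x^T (A^*) y, i.e. x^T A^T y = x^T (A^*) y. Since this holds for all x, y, we must have A^* = A^T. Therefore
A^* =
[[0, 3],
 [3, 1],
 [-3, 3]].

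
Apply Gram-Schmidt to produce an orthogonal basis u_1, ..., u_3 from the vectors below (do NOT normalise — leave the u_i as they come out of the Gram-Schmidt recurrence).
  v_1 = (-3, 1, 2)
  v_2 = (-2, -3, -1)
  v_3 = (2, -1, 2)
Orthogonal basis:
  u_1 = (-3, 1, 2)
  u_2 = (-25/14, -43/14, -8/7)
  u_3 = (1, -7/5, 11/5)

Apply the Gram-Schmidt recurrence
  u_1 = v_1
  u_i = v_i − Σ_{j<i} ((v_i · u_j) / (u_j · u_j)) · u_j.

Step by step this gives:
  u_1 = (-3, 1, 2)
  u_2 = (-25/14, -43/14, -8/7)
  u_3 = (1, -7/5, 11/5)

Orthogonality check:
  u_2 · u_1 = 0 (should be 0)
  u_3 · u_1 = 0 (should be 0)
  u_3 · u_2 = 0 (should be 0)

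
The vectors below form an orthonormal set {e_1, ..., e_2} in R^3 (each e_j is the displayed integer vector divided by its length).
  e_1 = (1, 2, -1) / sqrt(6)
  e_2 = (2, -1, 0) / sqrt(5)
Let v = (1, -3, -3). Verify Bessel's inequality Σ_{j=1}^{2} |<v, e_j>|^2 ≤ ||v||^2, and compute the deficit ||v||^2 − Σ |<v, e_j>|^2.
Σ |<v, e_j>|^2 = 17/3; ||v||^2 = 19; deficit = 40/3

Write each e_j = u_j / sqrt(<u_j, u_j>) where u_j is the displayed integer vector. Then <v, e_j> = <v, u_j> / sqrt(<u_j, u_j>), so |<v, e_j>|^2 = <v, u_j>^2 / <u_j, u_j>.
Coefficients: <v, e_1> = -2/sqrt(6), <v, e_2> = 5/sqrt(5).
Square and sum: Σ |<v, e_j>|^2 = 17/3.
Compute ||v||^2 = v·v = 19.
Deficit = 19 − 17/3 = 40/3 ≥ 0, confirming Bessel's inequality. (The deficit equals ||v − Σ <v,e_j> e_j||^2, the squared distance from v to span{e_j}.)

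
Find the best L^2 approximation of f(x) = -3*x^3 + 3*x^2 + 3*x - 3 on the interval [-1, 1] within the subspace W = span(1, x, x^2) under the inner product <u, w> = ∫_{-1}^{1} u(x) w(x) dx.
g(x) = 3*x^2 + 6*x/5 - 3

The best approximation g ∈ W is the orthogonal projection of f onto W. Writing g = a_0 + a_1 x + a_2 x^2, the coefficients solve the normal equations G · a = b where
  G_{ij} = <φ_i, φ_j> and b_i = <f, φ_i>, with φ_0 = 1, φ_1 = x, φ_2 = x^2.
G =
  [2, 0, 2/3]
  [0, 2/3, 0]
  [2/3, 0, 2/5],
b = (-4, 4/5, -4/5).
Solving gives a_0 = -3, a_1 = 6/5, a_2 = 3, so
  g(x) = 3*x^2 + 6*x/5 - 3.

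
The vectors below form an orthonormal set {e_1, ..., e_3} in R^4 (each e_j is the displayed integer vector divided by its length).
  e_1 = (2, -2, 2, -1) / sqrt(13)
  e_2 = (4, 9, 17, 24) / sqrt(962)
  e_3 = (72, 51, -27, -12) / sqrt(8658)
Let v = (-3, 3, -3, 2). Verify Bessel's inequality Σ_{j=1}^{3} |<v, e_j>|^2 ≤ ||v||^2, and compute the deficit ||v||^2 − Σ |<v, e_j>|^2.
Σ |<v, e_j>|^2 = 402/13; ||v||^2 = 31; deficit = 1/13

Write each e_j = u_j / sqrt(<u_j, u_j>) where u_j is the displayed integer vector. Then <v, e_j> = <v, u_j> / sqrt(<u_j, u_j>), so |<v, e_j>|^2 = <v, u_j>^2 / <u_j, u_j>.
Coefficients: <v, e_1> = -20/sqrt(13), <v, e_2> = 12/sqrt(962), <v, e_3> = -6/sqrt(8658).
Square and sum: Σ |<v, e_j>|^2 = 402/13.
Compute ||v||^2 = v·v = 31.
Deficit = 31 − 402/13 = 1/13 ≥ 0, confirming Bessel's inequality. (The deficit equals ||v − Σ <v,e_j> e_j||^2, the squared distance from v to span{e_j}.)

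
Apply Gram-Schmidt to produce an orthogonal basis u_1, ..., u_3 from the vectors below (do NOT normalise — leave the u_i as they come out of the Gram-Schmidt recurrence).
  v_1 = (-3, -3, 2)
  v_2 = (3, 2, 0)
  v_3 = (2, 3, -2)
Orthogonal basis:
  u_1 = (-3, -3, 2)
  u_2 = (21/22, -1/22, 15/11)
  u_3 = (-16/61, 24/61, 12/61)

Apply the Gram-Schmidt recurrence
  u_1 = v_1
  u_i = v_i − Σ_{j<i} ((v_i · u_j) / (u_j · u_j)) · u_j.

Step by step this gives:
  u_1 = (-3, -3, 2)
  u_2 = (21/22, -1/22, 15/11)
  u_3 = (-16/61, 24/61, 12/61)

Orthogonality check:
  u_2 · u_1 = 0 (should be 0)
  u_3 · u_1 = 0 (should be 0)
  u_3 · u_2 = 0 (should be 0)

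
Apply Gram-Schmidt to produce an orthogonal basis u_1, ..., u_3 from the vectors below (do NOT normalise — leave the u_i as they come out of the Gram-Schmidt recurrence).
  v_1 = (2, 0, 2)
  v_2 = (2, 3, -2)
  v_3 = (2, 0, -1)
Orthogonal basis:
  u_1 = (2, 0, 2)
  u_2 = (2, 3, -2)
  u_3 = (27/34, -18/17, -27/34)

Apply the Gram-Schmidt recurrence
  u_1 = v_1
  u_i = v_i − Σ_{j<i} ((v_i · u_j) / (u_j · u_j)) · u_j.

Step by step this gives:
  u_1 = (2, 0, 2)
  u_2 = (2, 3, -2)
  u_3 = (27/34, -18/17, -27/34)

Orthogonality check:
  u_2 · u_1 = 0 (should be 0)
  u_3 · u_1 = 0 (should be 0)
  u_3 · u_2 = 0 (should be 0)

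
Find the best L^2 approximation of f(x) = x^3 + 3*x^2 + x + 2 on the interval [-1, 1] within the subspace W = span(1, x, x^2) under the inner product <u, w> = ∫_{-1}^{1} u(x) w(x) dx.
g(x) = 3*x^2 + 8*x/5 + 2

The best approximation g ∈ W is the orthogonal projection of f onto W. Writing g = a_0 + a_1 x + a_2 x^2, the coefficients solve the normal equations G · a = b where
  G_{ij} = <φ_i, φ_j> and b_i = <f, φ_i>, with φ_0 = 1, φ_1 = x, φ_2 = x^2.
G =
  [2, 0, 2/3]
  [0, 2/3, 0]
  [2/3, 0, 2/5],
b = (6, 16/15, 38/15).
Solving gives a_0 = 2, a_1 = 8/5, a_2 = 3, so
  g(x) = 3*x^2 + 8*x/5 + 2.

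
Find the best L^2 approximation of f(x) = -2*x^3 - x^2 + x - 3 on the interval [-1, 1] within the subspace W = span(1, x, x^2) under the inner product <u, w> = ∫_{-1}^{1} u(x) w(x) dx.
g(x) = -x^2 - x/5 - 3

The best approximation g ∈ W is the orthogonal projection of f onto W. Writing g = a_0 + a_1 x + a_2 x^2, the coefficients solve the normal equations G · a = b where
  G_{ij} = <φ_i, φ_j> and b_i = <f, φ_i>, with φ_0 = 1, φ_1 = x, φ_2 = x^2.
G =
  [2, 0, 2/3]
  [0, 2/3, 0]
  [2/3, 0, 2/5],
b = (-20/3, -2/15, -12/5).
Solving gives a_0 = -3, a_1 = -1/5, a_2 = -1, so
  g(x) = -x^2 - x/5 - 3.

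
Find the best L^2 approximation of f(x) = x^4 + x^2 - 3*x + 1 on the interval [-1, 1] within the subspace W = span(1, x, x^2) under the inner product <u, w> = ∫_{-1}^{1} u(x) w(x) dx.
g(x) = 13*x^2/7 - 3*x + 32/35

The best approximation g ∈ W is the orthogonal projection of f onto W. Writing g = a_0 + a_1 x + a_2 x^2, the coefficients solve the normal equations G · a = b where
  G_{ij} = <φ_i, φ_j> and b_i = <f, φ_i>, with φ_0 = 1, φ_1 = x, φ_2 = x^2.
G =
  [2, 0, 2/3]
  [0, 2/3, 0]
  [2/3, 0, 2/5],
b = (46/15, -2, 142/105).
Solving gives a_0 = 32/35, a_1 = -3, a_2 = 13/7, so
  g(x) = 13*x^2/7 - 3*x + 32/35.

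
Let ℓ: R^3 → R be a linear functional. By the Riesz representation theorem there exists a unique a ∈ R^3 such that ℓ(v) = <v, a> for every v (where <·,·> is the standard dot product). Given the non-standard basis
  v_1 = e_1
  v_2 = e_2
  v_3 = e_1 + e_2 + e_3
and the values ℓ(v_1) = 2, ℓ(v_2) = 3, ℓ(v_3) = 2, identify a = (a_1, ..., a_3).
a = (2, 3, -3)

Write a = (a_1, ..., a_3) in the standard basis. For each basis vector v_i, ℓ(v_i) = <v_i, a> is a linear equation in the a_j's. Collect the n equations into a matrix system V a = ℓ, where row i of V is v_i (expressed in the standard basis). Since V is invertible (lower-triangular with 1s on the diagonal, up to permutation), solve by back-substitution:
  V =
[[1, 0, 0],
 [0, 1, 0],
 [1, 1, 1]]
  V a = (2, 3, 2)
Solving gives a = (2, 3, -3).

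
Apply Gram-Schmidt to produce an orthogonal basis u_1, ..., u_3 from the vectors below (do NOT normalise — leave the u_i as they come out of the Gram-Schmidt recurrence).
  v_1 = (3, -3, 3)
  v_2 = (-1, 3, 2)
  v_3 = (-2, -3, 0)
Orthogonal basis:
  u_1 = (3, -3, 3)
  u_2 = (-1/3, 7/3, 8/3)
  u_3 = (-5/2, -3/2, 1)

Apply the Gram-Schmidt recurrence
  u_1 = v_1
  u_i = v_i − Σ_{j<i} ((v_i · u_j) / (u_j · u_j)) · u_j.

Step by step this gives:
  u_1 = (3, -3, 3)
  u_2 = (-1/3, 7/3, 8/3)
  u_3 = (-5/2, -3/2, 1)

Orthogonality check:
  u_2 · u_1 = 0 (should be 0)
  u_3 · u_1 = 0 (should be 0)
  u_3 · u_2 = 0 (should be 0)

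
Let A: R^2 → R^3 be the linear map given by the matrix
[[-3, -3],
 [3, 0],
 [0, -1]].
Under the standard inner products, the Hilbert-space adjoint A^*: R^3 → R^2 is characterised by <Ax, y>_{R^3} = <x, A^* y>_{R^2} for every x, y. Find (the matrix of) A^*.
A^* = A^T =
[[-3, 3, 0],
 [-3, 0, -1]]

For real matrices with standard dot products, the defining identity <Ax, y> = <x, A^* y> gives (Ax)^T y = x^T (A^*) y, i.e. x^T A^T y = x^T (A^*) y. Since this holds for all x, y, we must have A^* = A^T. Therefore
A^* =
[[-3, 3, 0],
 [-3, 0, -1]].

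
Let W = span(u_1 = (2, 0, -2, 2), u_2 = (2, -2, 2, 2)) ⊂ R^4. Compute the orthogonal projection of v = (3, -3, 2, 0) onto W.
proj_W(v) = (19/11, -23/11, 27/11, 19/11)

Set up U = [u_1 | ... | u_2] ∈ R^(4×2). The projector onto W = col(U) is P = U (U^T U)^(-1) U^T.
Compute U^T U =
  [12, 4]
  [4, 16],
and U^T v = (2, 16).
Solve U^T U · c = U^T v for the coefficients: c = (-2/11, 23/22). The projection is proj_W(v) = U c.
Check: (v - proj_W(v)) · u_1 = 0  (should be 0).
Check: (v - proj_W(v)) · u_2 = 0  (should be 0).
Result: proj_W(v) = (19/11, -23/11, 27/11, 19/11).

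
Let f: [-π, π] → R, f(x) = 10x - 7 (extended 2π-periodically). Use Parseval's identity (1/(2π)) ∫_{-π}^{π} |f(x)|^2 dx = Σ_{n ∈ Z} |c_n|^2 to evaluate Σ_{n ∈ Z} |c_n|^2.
Σ |c_n|^2 = 100π^2/3 + 49

Expand and integrate term by term over [-π, π]:
  ∫ (10x)^2 dx = 100·(2π^3/3); ∫ 2·10·(-7)·x dx = 0 (odd integrand); ∫ (-7)^2 dx = 49·2π.
So (1/(2π)) ∫_{-π}^{π} (10x - 7)^2 dx = 100π^2/3 + 49 = 100π^2/3 + 49.
Parseval ⇒ Σ |c_n|^2 = 100π^2/3 + 49.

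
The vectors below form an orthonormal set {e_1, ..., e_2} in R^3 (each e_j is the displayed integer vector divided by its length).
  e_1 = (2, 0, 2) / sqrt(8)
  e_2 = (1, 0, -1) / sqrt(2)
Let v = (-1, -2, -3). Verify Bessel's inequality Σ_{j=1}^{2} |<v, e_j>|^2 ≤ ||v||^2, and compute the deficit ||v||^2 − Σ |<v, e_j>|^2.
Σ |<v, e_j>|^2 = 10; ||v||^2 = 14; deficit = 4

Write each e_j = u_j / sqrt(<u_j, u_j>) where u_j is the displayed integer vector. Then <v, e_j> = <v, u_j> / sqrt(<u_j, u_j>), so |<v, e_j>|^2 = <v, u_j>^2 / <u_j, u_j>.
Coefficients: <v, e_1> = -8/sqrt(8), <v, e_2> = 2/sqrt(2).
Square and sum: Σ |<v, e_j>|^2 = 10.
Compute ||v||^2 = v·v = 14.
Deficit = 14 − 10 = 4 ≥ 0, confirming Bessel's inequality. (The deficit equals ||v − Σ <v,e_j> e_j||^2, the squared distance from v to span{e_j}.)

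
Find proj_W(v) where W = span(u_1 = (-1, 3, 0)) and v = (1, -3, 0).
proj_W(v) = (1, -3, 0)

Set up U = [u_1 | ... | u_1] ∈ R^(3×1). The projector onto W = col(U) is P = U (U^T U)^(-1) U^T.
Compute U^T U =
  [10],
and U^T v = (-10).
Solve U^T U · c = U^T v for the coefficients: c = (-1). The projection is proj_W(v) = U c.
Check: (v - proj_W(v)) · u_1 = 0  (should be 0).
Result: proj_W(v) = (1, -3, 0).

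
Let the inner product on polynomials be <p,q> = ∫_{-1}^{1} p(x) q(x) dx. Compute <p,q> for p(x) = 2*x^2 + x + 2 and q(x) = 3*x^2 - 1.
<p,q> = 16/15

Expand the product: p(x)·q(x) = 6*x^4 + 3*x^3 + 4*x^2 - x - 2.
∫_{-1}^{1} of each monomial x^k gives [2/(k+1) if k even, 0 if k odd]. Integrating term-by-term (or equivalently evaluating the antiderivative F(x) = 6*x^5/5 + 3*x^4/4 + 4*x^3/3 - x^2/2 - 2*x at the endpoints):
  F(1) − F(−1) = 47/60 − (-17/60) = 16/15.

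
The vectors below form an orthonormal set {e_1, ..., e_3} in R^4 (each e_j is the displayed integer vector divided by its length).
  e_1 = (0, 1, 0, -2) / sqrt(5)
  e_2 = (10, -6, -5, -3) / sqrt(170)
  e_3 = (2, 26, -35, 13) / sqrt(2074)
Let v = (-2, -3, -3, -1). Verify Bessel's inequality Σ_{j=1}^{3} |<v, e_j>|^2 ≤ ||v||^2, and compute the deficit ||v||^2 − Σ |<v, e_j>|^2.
Σ |<v, e_j>|^2 = 107/61; ||v||^2 = 23; deficit = 1296/61

Write each e_j = u_j / sqrt(<u_j, u_j>) where u_j is the displayed integer vector. Then <v, e_j> = <v, u_j> / sqrt(<u_j, u_j>), so |<v, e_j>|^2 = <v, u_j>^2 / <u_j, u_j>.
Coefficients: <v, e_1> = -1/sqrt(5), <v, e_2> = 16/sqrt(170), <v, e_3> = 10/sqrt(2074).
Square and sum: Σ |<v, e_j>|^2 = 107/61.
Compute ||v||^2 = v·v = 23.
Deficit = 23 − 107/61 = 1296/61 ≥ 0, confirming Bessel's inequality. (The deficit equals ||v − Σ <v,e_j> e_j||^2, the squared distance from v to span{e_j}.)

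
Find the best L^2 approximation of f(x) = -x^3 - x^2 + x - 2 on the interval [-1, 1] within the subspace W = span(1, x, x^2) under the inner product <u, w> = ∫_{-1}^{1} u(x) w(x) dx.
g(x) = -x^2 + 2*x/5 - 2

The best approximation g ∈ W is the orthogonal projection of f onto W. Writing g = a_0 + a_1 x + a_2 x^2, the coefficients solve the normal equations G · a = b where
  G_{ij} = <φ_i, φ_j> and b_i = <f, φ_i>, with φ_0 = 1, φ_1 = x, φ_2 = x^2.
G =
  [2, 0, 2/3]
  [0, 2/3, 0]
  [2/3, 0, 2/5],
b = (-14/3, 4/15, -26/15).
Solving gives a_0 = -2, a_1 = 2/5, a_2 = -1, so
  g(x) = -x^2 + 2*x/5 - 2.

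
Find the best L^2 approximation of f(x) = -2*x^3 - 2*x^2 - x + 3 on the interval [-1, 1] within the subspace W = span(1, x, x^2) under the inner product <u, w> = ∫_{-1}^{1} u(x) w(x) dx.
g(x) = -2*x^2 - 11*x/5 + 3

The best approximation g ∈ W is the orthogonal projection of f onto W. Writing g = a_0 + a_1 x + a_2 x^2, the coefficients solve the normal equations G · a = b where
  G_{ij} = <φ_i, φ_j> and b_i = <f, φ_i>, with φ_0 = 1, φ_1 = x, φ_2 = x^2.
G =
  [2, 0, 2/3]
  [0, 2/3, 0]
  [2/3, 0, 2/5],
b = (14/3, -22/15, 6/5).
Solving gives a_0 = 3, a_1 = -11/5, a_2 = -2, so
  g(x) = -2*x^2 - 11*x/5 + 3.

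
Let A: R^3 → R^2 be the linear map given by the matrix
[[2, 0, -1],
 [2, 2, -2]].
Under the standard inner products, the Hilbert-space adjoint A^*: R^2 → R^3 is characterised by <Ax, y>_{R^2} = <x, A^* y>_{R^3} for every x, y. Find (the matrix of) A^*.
A^* = A^T =
[[2, 2],
 [0, 2],
 [-1, -2]]

For real matrices with standard dot products, the defining identity <Ax, y> = <x, A^* y> gives (Ax)^T y = x^T (A^*) y, i.e. x^T A^T y = x^T (A^*) y. Since this holds for all x, y, we must have A^* = A^T. Therefore
A^* =
[[2, 2],
 [0, 2],
 [-1, -2]].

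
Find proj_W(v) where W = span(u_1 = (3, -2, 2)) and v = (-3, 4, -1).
proj_W(v) = (-57/17, 38/17, -38/17)

Set up U = [u_1 | ... | u_1] ∈ R^(3×1). The projector onto W = col(U) is P = U (U^T U)^(-1) U^T.
Compute U^T U =
  [17],
and U^T v = (-19).
Solve U^T U · c = U^T v for the coefficients: c = (-19/17). The projection is proj_W(v) = U c.
Check: (v - proj_W(v)) · u_1 = 0  (should be 0).
Result: proj_W(v) = (-57/17, 38/17, -38/17).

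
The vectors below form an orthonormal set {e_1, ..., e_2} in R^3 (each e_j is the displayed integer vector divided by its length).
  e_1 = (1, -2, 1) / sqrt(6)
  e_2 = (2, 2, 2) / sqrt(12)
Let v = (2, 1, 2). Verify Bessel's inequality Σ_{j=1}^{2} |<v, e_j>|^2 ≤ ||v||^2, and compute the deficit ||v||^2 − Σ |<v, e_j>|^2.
Σ |<v, e_j>|^2 = 9; ||v||^2 = 9; deficit = 0

Write each e_j = u_j / sqrt(<u_j, u_j>) where u_j is the displayed integer vector. Then <v, e_j> = <v, u_j> / sqrt(<u_j, u_j>), so |<v, e_j>|^2 = <v, u_j>^2 / <u_j, u_j>.
Coefficients: <v, e_1> = 2/sqrt(6), <v, e_2> = 10/sqrt(12).
Square and sum: Σ |<v, e_j>|^2 = 9.
Compute ||v||^2 = v·v = 9.
Deficit = 9 − 9 = 0 ≥ 0, confirming Bessel's inequality. (The deficit equals ||v − Σ <v,e_j> e_j||^2, the squared distance from v to span{e_j}.)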